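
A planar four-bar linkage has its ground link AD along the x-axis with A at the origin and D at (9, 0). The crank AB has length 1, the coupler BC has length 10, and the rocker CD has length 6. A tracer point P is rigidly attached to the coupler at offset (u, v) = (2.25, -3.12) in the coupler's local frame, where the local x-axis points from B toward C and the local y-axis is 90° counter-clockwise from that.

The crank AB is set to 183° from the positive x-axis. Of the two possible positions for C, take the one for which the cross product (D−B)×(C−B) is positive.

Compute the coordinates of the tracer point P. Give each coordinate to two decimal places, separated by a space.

A=(0,0), D=(9.00,0)
B = A + 1.00·(cos183°, sin183°) = (-0.9986, -0.0523)
|BD| = 9.9988
circle(B,10.00) ∩ circle(D,6.00): a=8.1998, h=5.7240
  candidates: C₊=(7.1711,5.7145) cross=57.232; C₋=(7.2310,-5.7333) cross=-57.232
  mode + wants cross > 0 → take C=(7.1711,5.7145) (cross=57.232)
ex = (C−B)/|BC| = (0.8170,0.5767); ey = (-0.5767,0.8170)
P = B + 2.25·ex + -3.12·ey = (2.6388,-1.3038)

2.64 -1.30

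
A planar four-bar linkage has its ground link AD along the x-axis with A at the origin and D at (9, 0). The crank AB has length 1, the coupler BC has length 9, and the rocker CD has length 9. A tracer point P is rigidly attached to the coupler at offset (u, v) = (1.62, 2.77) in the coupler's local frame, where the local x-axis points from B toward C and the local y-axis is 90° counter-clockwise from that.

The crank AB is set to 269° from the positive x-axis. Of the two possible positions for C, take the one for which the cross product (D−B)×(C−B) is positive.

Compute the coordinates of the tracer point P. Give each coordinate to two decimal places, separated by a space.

A=(0,0), D=(9.00,0)
B = A + 1.00·(cos269°, sin269°) = (-0.0175, -0.9998)
|BD| = 9.0727
circle(B,9.00) ∩ circle(D,9.00): a=4.5364, h=7.7731
  candidates: C₊=(3.6346,7.2259) cross=70.523; C₋=(5.3479,-8.2257) cross=-70.523
  mode + wants cross > 0 → take C=(3.6346,7.2259) (cross=70.523)
ex = (C−B)/|BC| = (0.4058,0.9140); ey = (-0.9140,0.4058)
P = B + 1.62·ex + 2.77·ey = (-1.8918,1.6048)

-1.89 1.60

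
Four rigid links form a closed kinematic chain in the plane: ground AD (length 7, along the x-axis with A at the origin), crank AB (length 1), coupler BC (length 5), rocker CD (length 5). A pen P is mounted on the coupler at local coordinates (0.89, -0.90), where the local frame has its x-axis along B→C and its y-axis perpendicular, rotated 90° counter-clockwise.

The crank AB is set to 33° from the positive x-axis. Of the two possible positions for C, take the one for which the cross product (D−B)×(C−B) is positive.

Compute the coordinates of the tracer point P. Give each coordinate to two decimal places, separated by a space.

A=(0,0), D=(7.00,0)
B = A + 1.00·(cos33°, sin33°) = (0.8387, 0.5446)
|BD| = 6.1854
circle(B,5.00) ∩ circle(D,5.00): a=3.0927, h=3.9288
  candidates: C₊=(4.2653,4.1858) cross=24.301; C₋=(3.5734,-3.6412) cross=-24.301
  mode + wants cross > 0 → take C=(4.2653,4.1858) (cross=24.301)
ex = (C−B)/|BC| = (0.6853,0.7282); ey = (-0.7282,0.6853)
P = B + 0.89·ex + -0.90·ey = (2.1040,0.5760)

2.10 0.58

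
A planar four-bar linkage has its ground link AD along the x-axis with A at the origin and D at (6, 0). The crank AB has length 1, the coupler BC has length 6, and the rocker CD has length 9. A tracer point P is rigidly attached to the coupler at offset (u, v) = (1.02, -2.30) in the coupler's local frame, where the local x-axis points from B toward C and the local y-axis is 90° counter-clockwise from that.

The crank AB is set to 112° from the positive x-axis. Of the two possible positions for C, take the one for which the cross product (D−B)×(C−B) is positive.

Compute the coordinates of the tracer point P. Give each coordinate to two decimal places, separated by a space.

A=(0,0), D=(6.00,0)
B = A + 1.00·(cos112°, sin112°) = (-0.3746, 0.9272)
|BD| = 6.4417
circle(B,6.00) ∩ circle(D,9.00): a=-0.2720, h=5.9938
  candidates: C₊=(0.2189,6.8978) cross=38.610; C₋=(-1.5065,-4.9651) cross=-38.610
  mode + wants cross > 0 → take C=(0.2189,6.8978) (cross=38.610)
ex = (C−B)/|BC| = (0.0989,0.9951); ey = (-0.9951,0.0989)
P = B + 1.02·ex + -2.30·ey = (2.0150,1.7147)

2.02 1.71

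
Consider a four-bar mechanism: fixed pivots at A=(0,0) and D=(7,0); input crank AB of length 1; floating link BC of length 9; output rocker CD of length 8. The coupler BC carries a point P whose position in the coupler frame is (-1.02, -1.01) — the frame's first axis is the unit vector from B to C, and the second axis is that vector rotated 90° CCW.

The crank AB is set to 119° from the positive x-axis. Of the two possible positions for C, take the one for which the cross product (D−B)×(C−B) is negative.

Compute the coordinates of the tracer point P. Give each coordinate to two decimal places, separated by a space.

A=(0,0), D=(7.00,0)
B = A + 1.00·(cos119°, sin119°) = (-0.4848, 0.8746)
|BD| = 7.5357
circle(B,9.00) ∩ circle(D,8.00): a=4.8958, h=7.5519
  candidates: C₊=(5.2544,7.8072) cross=56.909; C₋=(3.5014,-7.1944) cross=-56.909
  mode - wants cross < 0 → take C=(3.5014,-7.1944) (cross=-56.909)
ex = (C−B)/|BC| = (0.4429,-0.8966); ey = (0.8966,0.4429)
P = B + -1.02·ex + -1.01·ey = (-1.8421,1.3418)

-1.84 1.34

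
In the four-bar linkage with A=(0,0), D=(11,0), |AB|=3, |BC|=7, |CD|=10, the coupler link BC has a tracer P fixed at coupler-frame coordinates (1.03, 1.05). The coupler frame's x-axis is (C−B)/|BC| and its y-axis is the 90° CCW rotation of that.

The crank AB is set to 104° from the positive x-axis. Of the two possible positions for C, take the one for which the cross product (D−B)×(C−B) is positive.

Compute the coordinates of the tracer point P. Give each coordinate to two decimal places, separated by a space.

-0.66 4.38

A=(0,0), D=(11.00,0)
B = A + 3.00·(cos104°, sin104°) = (-0.7258, 2.9109)
|BD| = 12.0817
circle(B,7.00) ∩ circle(D,10.00): a=3.9302, h=5.7925
  candidates: C₊=(4.4843,7.5859) cross=69.984; C₋=(1.6930,-3.6579) cross=-69.984
  mode + wants cross > 0 → take C=(4.4843,7.5859) (cross=69.984)
ex = (C−B)/|BC| = (0.7443,0.6679); ey = (-0.6679,0.7443)
P = B + 1.03·ex + 1.05·ey = (-0.6604,4.3803)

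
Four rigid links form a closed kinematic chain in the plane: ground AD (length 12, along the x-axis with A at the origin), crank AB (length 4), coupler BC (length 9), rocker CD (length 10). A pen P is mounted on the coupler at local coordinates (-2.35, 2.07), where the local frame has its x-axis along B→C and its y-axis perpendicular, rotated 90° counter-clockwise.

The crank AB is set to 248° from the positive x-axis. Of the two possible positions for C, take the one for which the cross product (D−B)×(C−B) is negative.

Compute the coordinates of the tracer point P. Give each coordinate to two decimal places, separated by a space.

-2.50 -0.74

A=(0,0), D=(12.00,0)
B = A + 4.00·(cos248°, sin248°) = (-1.4984, -3.7087)
|BD| = 13.9987
circle(B,9.00) ∩ circle(D,10.00): a=6.3207, h=6.4069
  candidates: C₊=(2.8990,4.1438) cross=89.689; C₋=(6.2938,-8.2122) cross=-89.689
  mode - wants cross < 0 → take C=(6.2938,-8.2122) (cross=-89.689)
ex = (C−B)/|BC| = (0.8658,-0.5004); ey = (0.5004,0.8658)
P = B + -2.35·ex + 2.07·ey = (-2.4973,-0.7406)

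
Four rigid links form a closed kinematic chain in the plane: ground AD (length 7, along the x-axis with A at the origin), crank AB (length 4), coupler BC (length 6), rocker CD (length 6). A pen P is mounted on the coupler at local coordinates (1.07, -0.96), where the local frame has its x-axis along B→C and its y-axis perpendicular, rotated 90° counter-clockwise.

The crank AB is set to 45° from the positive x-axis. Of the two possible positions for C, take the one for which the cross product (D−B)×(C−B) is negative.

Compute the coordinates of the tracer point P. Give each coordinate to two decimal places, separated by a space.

A=(0,0), D=(7.00,0)
B = A + 4.00·(cos45°, sin45°) = (2.8284, 2.8284)
|BD| = 5.0400
circle(B,6.00) ∩ circle(D,6.00): a=2.5200, h=5.4451
  candidates: C₊=(7.9700,5.9211) cross=27.444; C₋=(1.8585,-3.0926) cross=-27.444
  mode - wants cross < 0 → take C=(1.8585,-3.0926) (cross=-27.444)
ex = (C−B)/|BC| = (-0.1617,-0.9868); ey = (0.9868,-0.1617)
P = B + 1.07·ex + -0.96·ey = (1.7081,1.9277)

1.71 1.93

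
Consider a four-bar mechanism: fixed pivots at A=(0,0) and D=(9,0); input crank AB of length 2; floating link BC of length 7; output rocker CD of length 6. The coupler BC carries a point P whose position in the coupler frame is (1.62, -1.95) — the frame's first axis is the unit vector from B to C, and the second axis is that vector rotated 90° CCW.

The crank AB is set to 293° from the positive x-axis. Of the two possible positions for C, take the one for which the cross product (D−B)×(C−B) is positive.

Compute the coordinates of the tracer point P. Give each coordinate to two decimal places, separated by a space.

A=(0,0), D=(9.00,0)
B = A + 2.00·(cos293°, sin293°) = (0.7815, -1.8410)
|BD| = 8.4222
circle(B,7.00) ∩ circle(D,6.00): a=4.9829, h=4.9164
  candidates: C₊=(4.5692,4.0457) cross=41.407; C₋=(6.7185,-5.5493) cross=-41.407
  mode + wants cross > 0 → take C=(4.5692,4.0457) (cross=41.407)
ex = (C−B)/|BC| = (0.5411,0.8410); ey = (-0.8410,0.5411)
P = B + 1.62·ex + -1.95·ey = (3.2979,-1.5338)

3.30 -1.53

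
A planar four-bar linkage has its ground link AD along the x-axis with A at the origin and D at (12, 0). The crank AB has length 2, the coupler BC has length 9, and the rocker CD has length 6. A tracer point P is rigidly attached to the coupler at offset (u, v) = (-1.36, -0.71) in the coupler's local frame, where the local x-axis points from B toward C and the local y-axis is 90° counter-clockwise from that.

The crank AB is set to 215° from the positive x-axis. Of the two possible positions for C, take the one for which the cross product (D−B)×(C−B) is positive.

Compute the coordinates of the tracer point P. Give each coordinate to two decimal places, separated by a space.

A=(0,0), D=(12.00,0)
B = A + 2.00·(cos215°, sin215°) = (-1.6383, -1.1472)
|BD| = 13.6865
circle(B,9.00) ∩ circle(D,6.00): a=8.4872, h=2.9946
  candidates: C₊=(6.5680,2.5483) cross=40.985; C₋=(7.0700,-3.4198) cross=-40.985
  mode + wants cross > 0 → take C=(6.5680,2.5483) (cross=40.985)
ex = (C−B)/|BC| = (0.9118,0.4106); ey = (-0.4106,0.9118)
P = B + -1.36·ex + -0.71·ey = (-2.5868,-2.3530)

-2.59 -2.35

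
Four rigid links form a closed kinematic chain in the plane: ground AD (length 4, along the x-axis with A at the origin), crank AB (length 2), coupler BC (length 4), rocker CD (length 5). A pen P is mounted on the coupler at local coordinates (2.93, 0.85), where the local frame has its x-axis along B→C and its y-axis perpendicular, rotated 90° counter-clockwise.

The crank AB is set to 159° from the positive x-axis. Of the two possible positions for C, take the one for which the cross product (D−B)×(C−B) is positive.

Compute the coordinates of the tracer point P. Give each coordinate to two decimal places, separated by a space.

A=(0,0), D=(4.00,0)
B = A + 2.00·(cos159°, sin159°) = (-1.8672, 0.7167)
|BD| = 5.9108
circle(B,4.00) ∩ circle(D,5.00): a=2.1941, h=3.3446
  candidates: C₊=(0.7163,3.7706) cross=19.769; C₋=(-0.0948,-2.8692) cross=-19.769
  mode + wants cross > 0 → take C=(0.7163,3.7706) (cross=19.769)
ex = (C−B)/|BC| = (0.6459,0.7635); ey = (-0.7635,0.6459)
P = B + 2.93·ex + 0.85·ey = (-0.6237,3.5026)

-0.62 3.50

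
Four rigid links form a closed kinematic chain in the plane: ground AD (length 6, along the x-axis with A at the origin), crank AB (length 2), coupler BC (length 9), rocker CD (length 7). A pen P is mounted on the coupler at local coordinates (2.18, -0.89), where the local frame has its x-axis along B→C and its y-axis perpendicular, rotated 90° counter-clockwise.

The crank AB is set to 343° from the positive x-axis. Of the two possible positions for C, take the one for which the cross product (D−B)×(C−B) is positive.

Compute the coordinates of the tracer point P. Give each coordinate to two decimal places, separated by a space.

3.85 0.75

A=(0,0), D=(6.00,0)
B = A + 2.00·(cos343°, sin343°) = (1.9126, -0.5847)
|BD| = 4.1290
circle(B,9.00) ∩ circle(D,7.00): a=5.9395, h=6.7618
  candidates: C₊=(6.8347,6.9501) cross=27.920; C₋=(8.7499,-6.4373) cross=-27.920
  mode + wants cross > 0 → take C=(6.8347,6.9501) (cross=27.920)
ex = (C−B)/|BC| = (0.5469,0.8372); ey = (-0.8372,0.5469)
P = B + 2.18·ex + -0.89·ey = (3.8500,0.7536)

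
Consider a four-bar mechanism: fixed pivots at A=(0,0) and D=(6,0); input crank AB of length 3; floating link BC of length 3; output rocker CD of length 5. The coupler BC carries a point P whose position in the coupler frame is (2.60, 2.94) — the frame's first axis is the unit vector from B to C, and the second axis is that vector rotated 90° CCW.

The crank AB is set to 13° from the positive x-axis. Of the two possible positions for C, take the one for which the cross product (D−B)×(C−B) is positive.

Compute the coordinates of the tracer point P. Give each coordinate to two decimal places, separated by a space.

-0.29 2.93

A=(0,0), D=(6.00,0)
B = A + 3.00·(cos13°, sin13°) = (2.9231, 0.6749)
|BD| = 3.1500
circle(B,3.00) ∩ circle(D,5.00): a=-0.9646, h=2.8407
  candidates: C₊=(2.5894,3.6562) cross=8.948; C₋=(1.3723,-1.8932) cross=-8.948
  mode + wants cross > 0 → take C=(2.5894,3.6562) (cross=8.948)
ex = (C−B)/|BC| = (-0.1112,0.9938); ey = (-0.9938,-0.1112)
P = B + 2.60·ex + 2.94·ey = (-0.2878,2.9317)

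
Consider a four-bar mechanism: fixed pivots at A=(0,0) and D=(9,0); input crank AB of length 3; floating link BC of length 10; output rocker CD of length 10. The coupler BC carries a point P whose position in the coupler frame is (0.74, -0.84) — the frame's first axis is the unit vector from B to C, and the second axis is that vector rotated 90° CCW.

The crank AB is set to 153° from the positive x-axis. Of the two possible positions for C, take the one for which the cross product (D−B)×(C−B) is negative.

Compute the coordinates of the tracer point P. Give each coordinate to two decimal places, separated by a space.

A=(0,0), D=(9.00,0)
B = A + 3.00·(cos153°, sin153°) = (-2.6730, 1.3620)
|BD| = 11.7522
circle(B,10.00) ∩ circle(D,10.00): a=5.8761, h=8.0914
  candidates: C₊=(4.1012,8.7179) cross=95.092; C₋=(2.2258,-7.3559) cross=-95.092
  mode - wants cross < 0 → take C=(2.2258,-7.3559) (cross=-95.092)
ex = (C−B)/|BC| = (0.4899,-0.8718); ey = (0.8718,0.4899)
P = B + 0.74·ex + -0.84·ey = (-3.0428,0.3053)

-3.04 0.31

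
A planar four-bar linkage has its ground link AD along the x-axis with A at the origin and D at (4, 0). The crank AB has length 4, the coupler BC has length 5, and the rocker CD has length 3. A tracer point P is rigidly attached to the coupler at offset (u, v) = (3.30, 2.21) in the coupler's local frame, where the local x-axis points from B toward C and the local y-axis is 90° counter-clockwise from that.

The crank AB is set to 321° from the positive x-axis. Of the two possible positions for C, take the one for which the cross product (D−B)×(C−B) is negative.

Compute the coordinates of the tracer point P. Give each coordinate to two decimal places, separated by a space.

A=(0,0), D=(4.00,0)
B = A + 4.00·(cos321°, sin321°) = (3.1086, -2.5173)
|BD| = 2.6705
circle(B,5.00) ∩ circle(D,3.00): a=4.3310, h=2.4985
  candidates: C₊=(2.1991,2.3993) cross=6.672; C₋=(6.9095,0.7312) cross=-6.672
  mode - wants cross < 0 → take C=(6.9095,0.7312) (cross=-6.672)
ex = (C−B)/|BC| = (0.7602,0.6497); ey = (-0.6497,0.7602)
P = B + 3.30·ex + 2.21·ey = (4.1814,1.3068)

4.18 1.31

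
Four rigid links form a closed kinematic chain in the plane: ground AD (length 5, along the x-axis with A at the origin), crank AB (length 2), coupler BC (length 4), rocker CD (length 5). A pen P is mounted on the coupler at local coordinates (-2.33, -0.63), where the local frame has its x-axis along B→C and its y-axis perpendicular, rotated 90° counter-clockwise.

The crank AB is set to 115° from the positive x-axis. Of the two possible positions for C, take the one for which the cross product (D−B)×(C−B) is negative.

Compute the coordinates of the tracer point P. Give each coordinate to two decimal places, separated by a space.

-2.18 3.83

A=(0,0), D=(5.00,0)
B = A + 2.00·(cos115°, sin115°) = (-0.8452, 1.8126)
|BD| = 6.1198
circle(B,4.00) ∩ circle(D,5.00): a=2.3246, h=3.2552
  candidates: C₊=(2.3392,4.2332) cross=19.921; C₋=(0.4109,-1.9850) cross=-19.921
  mode - wants cross < 0 → take C=(0.4109,-1.9850) (cross=-19.921)
ex = (C−B)/|BC| = (0.3140,-0.9494); ey = (0.9494,0.3140)
P = B + -2.33·ex + -0.63·ey = (-2.1751,3.8269)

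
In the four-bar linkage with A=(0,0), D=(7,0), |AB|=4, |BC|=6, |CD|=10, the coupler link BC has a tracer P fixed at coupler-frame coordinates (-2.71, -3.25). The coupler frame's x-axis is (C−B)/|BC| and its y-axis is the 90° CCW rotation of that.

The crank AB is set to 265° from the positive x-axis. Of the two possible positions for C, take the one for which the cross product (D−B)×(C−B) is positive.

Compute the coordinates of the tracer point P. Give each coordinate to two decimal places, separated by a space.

A=(0,0), D=(7.00,0)
B = A + 4.00·(cos265°, sin265°) = (-0.3486, -3.9848)
|BD| = 8.3595
circle(B,6.00) ∩ circle(D,10.00): a=0.3517, h=5.9897
  candidates: C₊=(-2.8946,1.4483) cross=50.071; C₋=(2.8157,-9.0825) cross=-50.071
  mode + wants cross > 0 → take C=(-2.8946,1.4483) (cross=50.071)
ex = (C−B)/|BC| = (-0.4243,0.9055); ey = (-0.9055,-0.4243)
P = B + -2.71·ex + -3.25·ey = (3.7442,-5.0597)

3.74 -5.06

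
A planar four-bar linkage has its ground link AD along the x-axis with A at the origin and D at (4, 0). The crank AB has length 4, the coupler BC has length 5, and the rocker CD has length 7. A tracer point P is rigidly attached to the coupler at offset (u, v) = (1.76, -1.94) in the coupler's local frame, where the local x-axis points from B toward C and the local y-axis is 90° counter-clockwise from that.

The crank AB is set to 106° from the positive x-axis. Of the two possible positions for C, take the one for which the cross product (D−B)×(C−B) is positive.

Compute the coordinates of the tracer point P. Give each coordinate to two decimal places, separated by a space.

1.48 3.39

A=(0,0), D=(4.00,0)
B = A + 4.00·(cos106°, sin106°) = (-1.1025, 3.8450)
|BD| = 6.3891
circle(B,5.00) ∩ circle(D,7.00): a=1.3163, h=4.8236
  candidates: C₊=(2.8516,6.9052) cross=30.818; C₋=(-2.9542,-0.7995) cross=-30.818
  mode + wants cross > 0 → take C=(2.8516,6.9052) (cross=30.818)
ex = (C−B)/|BC| = (0.7908,0.6120); ey = (-0.6120,0.7908)
P = B + 1.76·ex + -1.94·ey = (1.4767,3.3880)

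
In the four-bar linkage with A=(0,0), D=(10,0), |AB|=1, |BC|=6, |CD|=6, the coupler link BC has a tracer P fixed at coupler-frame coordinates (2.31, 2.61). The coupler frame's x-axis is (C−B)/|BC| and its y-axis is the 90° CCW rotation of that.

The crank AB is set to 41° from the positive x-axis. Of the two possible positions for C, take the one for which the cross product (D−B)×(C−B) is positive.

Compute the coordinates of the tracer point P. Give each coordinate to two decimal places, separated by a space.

A=(0,0), D=(10.00,0)
B = A + 1.00·(cos41°, sin41°) = (0.7547, 0.6561)
|BD| = 9.2685
circle(B,6.00) ∩ circle(D,6.00): a=4.6343, h=3.8110
  candidates: C₊=(5.6471,4.1294) cross=35.322; C₋=(5.1076,-3.4734) cross=-35.322
  mode + wants cross > 0 → take C=(5.6471,4.1294) (cross=35.322)
ex = (C−B)/|BC| = (0.8154,0.5789); ey = (-0.5789,0.8154)
P = B + 2.31·ex + 2.61·ey = (1.1274,4.1215)

1.13 4.12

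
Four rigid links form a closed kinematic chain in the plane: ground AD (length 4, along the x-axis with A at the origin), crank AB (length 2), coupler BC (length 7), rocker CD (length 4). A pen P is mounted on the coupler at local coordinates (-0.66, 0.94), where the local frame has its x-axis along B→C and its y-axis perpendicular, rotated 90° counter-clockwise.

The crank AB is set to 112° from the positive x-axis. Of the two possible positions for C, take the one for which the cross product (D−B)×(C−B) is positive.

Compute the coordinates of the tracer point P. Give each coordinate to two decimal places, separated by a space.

-1.60 2.62

A=(0,0), D=(4.00,0)
B = A + 2.00·(cos112°, sin112°) = (-0.7492, 1.8544)
|BD| = 5.0984
circle(B,7.00) ∩ circle(D,4.00): a=5.7855, h=3.9405
  candidates: C₊=(6.0733,3.4207) cross=20.090; C₋=(3.2068,-3.9206) cross=-20.090
  mode + wants cross > 0 → take C=(6.0733,3.4207) (cross=20.090)
ex = (C−B)/|BC| = (0.9746,0.2238); ey = (-0.2238,0.9746)
P = B + -0.66·ex + 0.94·ey = (-1.6028,2.6228)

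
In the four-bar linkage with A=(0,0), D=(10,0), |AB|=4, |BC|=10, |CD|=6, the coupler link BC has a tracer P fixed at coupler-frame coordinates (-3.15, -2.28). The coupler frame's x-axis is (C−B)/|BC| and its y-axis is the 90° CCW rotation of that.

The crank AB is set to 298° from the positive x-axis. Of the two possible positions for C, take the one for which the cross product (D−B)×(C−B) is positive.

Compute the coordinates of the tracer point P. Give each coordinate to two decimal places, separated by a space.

A=(0,0), D=(10.00,0)
B = A + 4.00·(cos298°, sin298°) = (1.8779, -3.5318)
|BD| = 8.8568
circle(B,10.00) ∩ circle(D,6.00): a=8.0414, h=5.9443
  candidates: C₊=(6.8819,5.1261) cross=52.648; C₋=(11.6227,-5.7764) cross=-52.648
  mode + wants cross > 0 → take C=(6.8819,5.1261) (cross=52.648)
ex = (C−B)/|BC| = (0.5004,0.8658); ey = (-0.8658,0.5004)
P = B + -3.15·ex + -2.28·ey = (2.2756,-7.4000)

2.28 -7.40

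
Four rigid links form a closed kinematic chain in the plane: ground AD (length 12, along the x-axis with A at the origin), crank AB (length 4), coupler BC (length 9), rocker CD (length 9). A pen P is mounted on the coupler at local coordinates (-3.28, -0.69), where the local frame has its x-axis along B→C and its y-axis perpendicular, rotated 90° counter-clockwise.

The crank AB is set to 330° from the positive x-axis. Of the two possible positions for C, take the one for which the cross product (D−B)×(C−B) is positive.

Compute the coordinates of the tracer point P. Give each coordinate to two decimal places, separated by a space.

3.23 -5.34

A=(0,0), D=(12.00,0)
B = A + 4.00·(cos330°, sin330°) = (3.4641, -2.0000)
|BD| = 8.7671
circle(B,9.00) ∩ circle(D,9.00): a=4.3835, h=7.8603
  candidates: C₊=(5.9389,6.6531) cross=68.912; C₋=(9.5252,-8.6531) cross=-68.912
  mode + wants cross > 0 → take C=(5.9389,6.6531) (cross=68.912)
ex = (C−B)/|BC| = (0.2750,0.9615); ey = (-0.9615,0.2750)
P = B + -3.28·ex + -0.69·ey = (3.2256,-5.3433)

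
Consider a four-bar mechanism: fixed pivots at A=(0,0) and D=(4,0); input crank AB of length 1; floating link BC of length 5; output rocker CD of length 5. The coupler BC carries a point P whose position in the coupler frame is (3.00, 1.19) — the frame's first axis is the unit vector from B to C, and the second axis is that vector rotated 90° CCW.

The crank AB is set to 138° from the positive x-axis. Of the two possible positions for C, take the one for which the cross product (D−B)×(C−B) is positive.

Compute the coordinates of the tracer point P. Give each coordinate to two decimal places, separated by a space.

A=(0,0), D=(4.00,0)
B = A + 1.00·(cos138°, sin138°) = (-0.7431, 0.6691)
|BD| = 4.7901
circle(B,5.00) ∩ circle(D,5.00): a=2.3951, h=4.3890
  candidates: C₊=(2.2415,4.6806) cross=21.024; C₋=(1.0153,-4.0114) cross=-21.024
  mode + wants cross > 0 → take C=(2.2415,4.6806) (cross=21.024)
ex = (C−B)/|BC| = (0.5969,0.8023); ey = (-0.8023,0.5969)
P = B + 3.00·ex + 1.19·ey = (0.0929,3.7864)

0.09 3.79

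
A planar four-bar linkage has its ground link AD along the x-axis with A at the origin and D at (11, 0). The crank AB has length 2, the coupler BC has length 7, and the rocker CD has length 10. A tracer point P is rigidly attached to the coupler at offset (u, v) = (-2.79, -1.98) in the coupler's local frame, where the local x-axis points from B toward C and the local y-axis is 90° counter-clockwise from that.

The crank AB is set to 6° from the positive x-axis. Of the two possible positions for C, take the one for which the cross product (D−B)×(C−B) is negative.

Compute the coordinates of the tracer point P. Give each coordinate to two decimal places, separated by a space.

-0.55 2.50

A=(0,0), D=(11.00,0)
B = A + 2.00·(cos6°, sin6°) = (1.9890, 0.2091)
|BD| = 9.0134
circle(B,7.00) ∩ circle(D,10.00): a=1.6776, h=6.7960
  candidates: C₊=(3.8238,6.9643) cross=61.255; C₋=(3.5085,-6.6240) cross=-61.255
  mode - wants cross < 0 → take C=(3.5085,-6.6240) (cross=-61.255)
ex = (C−B)/|BC| = (0.2171,-0.9762); ey = (0.9762,0.2171)
P = B + -2.79·ex + -1.98·ey = (-0.5494,2.5027)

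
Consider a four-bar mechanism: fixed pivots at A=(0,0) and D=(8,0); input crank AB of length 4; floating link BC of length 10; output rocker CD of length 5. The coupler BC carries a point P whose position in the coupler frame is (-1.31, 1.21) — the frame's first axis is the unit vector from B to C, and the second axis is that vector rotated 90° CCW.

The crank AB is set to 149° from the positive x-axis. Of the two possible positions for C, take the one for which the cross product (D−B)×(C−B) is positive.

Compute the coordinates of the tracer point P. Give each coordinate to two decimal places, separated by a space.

A=(0,0), D=(8.00,0)
B = A + 4.00·(cos149°, sin149°) = (-3.4287, 2.0602)
|BD| = 11.6129
circle(B,10.00) ∩ circle(D,5.00): a=9.0356, h=4.2846
  candidates: C₊=(6.2237,4.6738) cross=49.756; C₋=(4.7035,-3.7594) cross=-49.756
  mode + wants cross > 0 → take C=(6.2237,4.6738) (cross=49.756)
ex = (C−B)/|BC| = (0.9652,0.2614); ey = (-0.2614,0.9652)
P = B + -1.31·ex + 1.21·ey = (-5.0094,2.8857)

-5.01 2.89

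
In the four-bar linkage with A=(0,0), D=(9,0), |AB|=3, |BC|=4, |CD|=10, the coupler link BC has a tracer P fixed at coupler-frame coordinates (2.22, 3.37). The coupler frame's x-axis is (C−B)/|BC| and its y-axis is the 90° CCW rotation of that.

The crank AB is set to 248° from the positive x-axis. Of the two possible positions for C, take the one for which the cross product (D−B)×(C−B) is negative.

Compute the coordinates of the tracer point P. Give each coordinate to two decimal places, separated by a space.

A=(0,0), D=(9.00,0)
B = A + 3.00·(cos248°, sin248°) = (-1.1238, -2.7816)
|BD| = 10.4990
circle(B,4.00) ∩ circle(D,10.00): a=1.2491, h=3.8000
  candidates: C₊=(-0.9261,1.2136) cross=39.896; C₋=(1.0874,-6.1148) cross=-39.896
  mode - wants cross < 0 → take C=(1.0874,-6.1148) (cross=-39.896)
ex = (C−B)/|BC| = (0.5528,-0.8333); ey = (0.8333,0.5528)
P = B + 2.22·ex + 3.37·ey = (2.9117,-2.7686)

2.91 -2.77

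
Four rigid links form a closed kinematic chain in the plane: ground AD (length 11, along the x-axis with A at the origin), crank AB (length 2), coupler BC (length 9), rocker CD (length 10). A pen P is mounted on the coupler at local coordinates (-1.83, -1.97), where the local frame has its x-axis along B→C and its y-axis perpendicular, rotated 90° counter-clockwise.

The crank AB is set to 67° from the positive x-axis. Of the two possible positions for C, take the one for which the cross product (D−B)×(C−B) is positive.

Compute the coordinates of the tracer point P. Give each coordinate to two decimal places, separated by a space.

A=(0,0), D=(11.00,0)
B = A + 2.00·(cos67°, sin67°) = (0.7815, 1.8410)
|BD| = 10.3831
circle(B,9.00) ∩ circle(D,10.00): a=4.2766, h=7.9190
  candidates: C₊=(6.3944,8.8763) cross=82.224; C₋=(3.5862,-6.7108) cross=-82.224
  mode + wants cross > 0 → take C=(6.3944,8.8763) (cross=82.224)
ex = (C−B)/|BC| = (0.6237,0.7817); ey = (-0.7817,0.6237)
P = B + -1.83·ex + -1.97·ey = (1.1801,-0.8181)

1.18 -0.82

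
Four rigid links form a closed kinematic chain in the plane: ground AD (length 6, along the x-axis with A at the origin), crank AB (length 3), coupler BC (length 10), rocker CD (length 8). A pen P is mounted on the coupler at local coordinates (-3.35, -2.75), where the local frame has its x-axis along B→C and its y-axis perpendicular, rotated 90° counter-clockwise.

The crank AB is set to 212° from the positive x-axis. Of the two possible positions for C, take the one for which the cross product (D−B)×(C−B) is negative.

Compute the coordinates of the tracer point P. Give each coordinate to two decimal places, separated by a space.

-6.88 -1.58

A=(0,0), D=(6.00,0)
B = A + 3.00·(cos212°, sin212°) = (-2.5441, -1.5898)
|BD| = 8.6908
circle(B,10.00) ∩ circle(D,8.00): a=6.4166, h=7.6699
  candidates: C₊=(2.3611,7.1245) cross=66.658; C₋=(5.1672,-7.9565) cross=-66.658
  mode - wants cross < 0 → take C=(5.1672,-7.9565) (cross=-66.658)
ex = (C−B)/|BC| = (0.7711,-0.6367); ey = (0.6367,0.7711)
P = B + -3.35·ex + -2.75·ey = (-6.8783,-1.5775)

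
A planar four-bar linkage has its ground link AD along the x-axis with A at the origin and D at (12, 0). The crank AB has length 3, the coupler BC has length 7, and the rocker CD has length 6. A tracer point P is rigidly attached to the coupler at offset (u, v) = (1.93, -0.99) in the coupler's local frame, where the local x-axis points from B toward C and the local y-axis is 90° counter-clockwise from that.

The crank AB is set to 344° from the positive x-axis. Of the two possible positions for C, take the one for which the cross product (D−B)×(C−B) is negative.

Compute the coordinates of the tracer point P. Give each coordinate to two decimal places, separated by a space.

A=(0,0), D=(12.00,0)
B = A + 3.00·(cos344°, sin344°) = (2.8838, -0.8269)
|BD| = 9.1536
circle(B,7.00) ∩ circle(D,6.00): a=5.2869, h=4.5879
  candidates: C₊=(7.7346,4.2198) cross=41.996; C₋=(8.5635,-4.9184) cross=-41.996
  mode - wants cross < 0 → take C=(8.5635,-4.9184) (cross=-41.996)
ex = (C−B)/|BC| = (0.8114,-0.5845); ey = (0.5845,0.8114)
P = B + 1.93·ex + -0.99·ey = (3.8711,-2.7583)

3.87 -2.76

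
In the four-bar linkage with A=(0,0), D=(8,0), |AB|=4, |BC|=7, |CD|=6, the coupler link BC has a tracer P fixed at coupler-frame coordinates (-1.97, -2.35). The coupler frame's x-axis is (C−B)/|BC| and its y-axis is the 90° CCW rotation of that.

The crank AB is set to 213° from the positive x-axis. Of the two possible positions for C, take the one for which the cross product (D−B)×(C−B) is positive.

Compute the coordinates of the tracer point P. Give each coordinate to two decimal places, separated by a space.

-3.57 -5.24

A=(0,0), D=(8.00,0)
B = A + 4.00·(cos213°, sin213°) = (-3.3547, -2.1786)
|BD| = 11.5618
circle(B,7.00) ∩ circle(D,6.00): a=6.3431, h=2.9606
  candidates: C₊=(2.3169,1.9242) cross=34.230; C₋=(3.4326,-3.8909) cross=-34.230
  mode + wants cross > 0 → take C=(2.3169,1.9242) (cross=34.230)
ex = (C−B)/|BC| = (0.8102,0.5861); ey = (-0.5861,0.8102)
P = B + -1.97·ex + -2.35·ey = (-3.5735,-5.2372)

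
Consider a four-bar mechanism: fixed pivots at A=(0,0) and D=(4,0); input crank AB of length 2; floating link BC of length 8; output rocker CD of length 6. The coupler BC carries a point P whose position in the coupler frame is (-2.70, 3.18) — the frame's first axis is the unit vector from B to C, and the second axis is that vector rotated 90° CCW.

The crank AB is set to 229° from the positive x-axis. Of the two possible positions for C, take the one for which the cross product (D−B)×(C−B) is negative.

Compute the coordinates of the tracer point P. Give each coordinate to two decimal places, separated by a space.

-1.87 2.63

A=(0,0), D=(4.00,0)
B = A + 2.00·(cos229°, sin229°) = (-1.3121, -1.5094)
|BD| = 5.5224
circle(B,8.00) ∩ circle(D,6.00): a=5.2963, h=5.9957
  candidates: C₊=(2.1437,5.7056) cross=33.111; C₋=(5.4213,-5.8292) cross=-33.111
  mode - wants cross < 0 → take C=(5.4213,-5.8292) (cross=-33.111)
ex = (C−B)/|BC| = (0.8417,-0.5400); ey = (0.5400,0.8417)
P = B + -2.70·ex + 3.18·ey = (-1.8675,2.6251)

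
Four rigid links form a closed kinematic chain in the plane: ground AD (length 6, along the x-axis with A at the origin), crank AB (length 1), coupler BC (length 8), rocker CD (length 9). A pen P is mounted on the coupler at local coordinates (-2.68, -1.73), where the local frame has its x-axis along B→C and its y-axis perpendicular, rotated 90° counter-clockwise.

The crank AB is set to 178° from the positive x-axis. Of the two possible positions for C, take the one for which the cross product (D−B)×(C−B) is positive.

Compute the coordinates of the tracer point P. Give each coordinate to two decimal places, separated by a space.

-0.12 -3.03

A=(0,0), D=(6.00,0)
B = A + 1.00·(cos178°, sin178°) = (-0.9994, 0.0349)
|BD| = 6.9995
circle(B,8.00) ∩ circle(D,9.00): a=2.2854, h=7.6666
  candidates: C₊=(1.3242,7.6900) cross=53.662; C₋=(1.2477,-7.6430) cross=-53.662
  mode + wants cross > 0 → take C=(1.3242,7.6900) (cross=53.662)
ex = (C−B)/|BC| = (0.2904,0.9569); ey = (-0.9569,0.2904)
P = B + -2.68·ex + -1.73·ey = (-0.1224,-3.0320)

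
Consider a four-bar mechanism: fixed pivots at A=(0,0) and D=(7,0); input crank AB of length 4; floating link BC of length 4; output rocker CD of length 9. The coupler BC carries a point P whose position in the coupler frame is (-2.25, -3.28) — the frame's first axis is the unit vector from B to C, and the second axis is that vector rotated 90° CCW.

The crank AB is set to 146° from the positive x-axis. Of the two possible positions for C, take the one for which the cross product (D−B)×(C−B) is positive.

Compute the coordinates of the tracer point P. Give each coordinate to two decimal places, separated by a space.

A=(0,0), D=(7.00,0)
B = A + 4.00·(cos146°, sin146°) = (-3.3162, 2.2368)
|BD| = 10.5559
circle(B,4.00) ∩ circle(D,9.00): a=2.1991, h=3.3413
  candidates: C₊=(-0.4590,5.0362) cross=35.270; C₋=(-1.8750,-1.4946) cross=-35.270
  mode + wants cross > 0 → take C=(-0.4590,5.0362) (cross=35.270)
ex = (C−B)/|BC| = (0.7143,0.6999); ey = (-0.6999,0.7143)
P = B + -2.25·ex + -3.28·ey = (-2.6278,-1.6808)

-2.63 -1.68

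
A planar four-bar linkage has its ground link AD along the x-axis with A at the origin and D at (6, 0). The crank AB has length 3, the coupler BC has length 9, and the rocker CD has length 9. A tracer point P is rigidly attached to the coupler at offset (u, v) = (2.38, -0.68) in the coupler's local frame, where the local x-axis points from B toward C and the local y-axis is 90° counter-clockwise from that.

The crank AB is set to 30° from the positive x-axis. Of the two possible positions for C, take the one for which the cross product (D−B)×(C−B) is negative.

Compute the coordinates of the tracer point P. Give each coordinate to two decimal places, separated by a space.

A=(0,0), D=(6.00,0)
B = A + 3.00·(cos30°, sin30°) = (2.5981, 1.5000)
|BD| = 3.7179
circle(B,9.00) ∩ circle(D,9.00): a=1.8590, h=8.8059
  candidates: C₊=(7.8518,8.8074) cross=32.740; C₋=(0.7463,-7.3074) cross=-32.740
  mode - wants cross < 0 → take C=(0.7463,-7.3074) (cross=-32.740)
ex = (C−B)/|BC| = (-0.2058,-0.9786); ey = (0.9786,-0.2058)
P = B + 2.38·ex + -0.68·ey = (1.4429,-0.6892)

1.44 -0.69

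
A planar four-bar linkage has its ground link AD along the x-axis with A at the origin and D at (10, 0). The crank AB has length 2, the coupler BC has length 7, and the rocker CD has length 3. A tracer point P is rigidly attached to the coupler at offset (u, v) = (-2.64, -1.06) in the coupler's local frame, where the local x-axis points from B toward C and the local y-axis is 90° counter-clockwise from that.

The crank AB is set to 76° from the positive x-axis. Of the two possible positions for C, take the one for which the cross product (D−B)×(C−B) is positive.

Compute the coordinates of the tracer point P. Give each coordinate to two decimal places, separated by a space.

-2.20 1.00

A=(0,0), D=(10.00,0)
B = A + 2.00·(cos76°, sin76°) = (0.4838, 1.9406)
|BD| = 9.7120
circle(B,7.00) ∩ circle(D,3.00): a=6.9153, h=1.0856
  candidates: C₊=(7.4766,1.6225) cross=10.543; C₋=(7.0428,-0.5049) cross=-10.543
  mode + wants cross > 0 → take C=(7.4766,1.6225) (cross=10.543)
ex = (C−B)/|BC| = (0.9990,-0.0454); ey = (0.0454,0.9990)
P = B + -2.64·ex + -1.06·ey = (-2.2016,1.0017)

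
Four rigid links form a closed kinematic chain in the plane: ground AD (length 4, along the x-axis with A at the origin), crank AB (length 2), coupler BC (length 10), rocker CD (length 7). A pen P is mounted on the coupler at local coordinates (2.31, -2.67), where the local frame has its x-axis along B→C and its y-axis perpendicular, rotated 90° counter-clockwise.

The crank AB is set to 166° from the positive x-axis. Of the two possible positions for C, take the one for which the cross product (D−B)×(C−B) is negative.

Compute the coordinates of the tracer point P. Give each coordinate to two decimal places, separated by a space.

A=(0,0), D=(4.00,0)
B = A + 2.00·(cos166°, sin166°) = (-1.9406, 0.4838)
|BD| = 5.9603
circle(B,10.00) ∩ circle(D,7.00): a=7.2585, h=6.8786
  candidates: C₊=(5.8523,6.7505) cross=40.998; C₋=(4.7355,-6.9612) cross=-40.998
  mode - wants cross < 0 → take C=(4.7355,-6.9612) (cross=-40.998)
ex = (C−B)/|BC| = (0.6676,-0.7445); ey = (0.7445,0.6676)
P = B + 2.31·ex + -2.67·ey = (-2.3862,-3.0185)

-2.39 -3.02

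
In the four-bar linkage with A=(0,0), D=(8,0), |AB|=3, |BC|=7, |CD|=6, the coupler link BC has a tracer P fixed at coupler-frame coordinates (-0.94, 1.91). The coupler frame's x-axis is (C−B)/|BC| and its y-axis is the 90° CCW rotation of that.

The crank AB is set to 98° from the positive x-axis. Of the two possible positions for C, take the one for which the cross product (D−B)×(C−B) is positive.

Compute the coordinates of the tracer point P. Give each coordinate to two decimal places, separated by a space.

A=(0,0), D=(8.00,0)
B = A + 3.00·(cos98°, sin98°) = (-0.4175, 2.9708)
|BD| = 8.9264
circle(B,7.00) ∩ circle(D,6.00): a=5.1914, h=4.6957
  candidates: C₊=(6.0407,5.6711) cross=41.916; C₋=(2.9151,-3.1850) cross=-41.916
  mode + wants cross > 0 → take C=(6.0407,5.6711) (cross=41.916)
ex = (C−B)/|BC| = (0.9226,0.3858); ey = (-0.3858,0.9226)
P = B + -0.94·ex + 1.91·ey = (-2.0216,4.3704)

-2.02 4.37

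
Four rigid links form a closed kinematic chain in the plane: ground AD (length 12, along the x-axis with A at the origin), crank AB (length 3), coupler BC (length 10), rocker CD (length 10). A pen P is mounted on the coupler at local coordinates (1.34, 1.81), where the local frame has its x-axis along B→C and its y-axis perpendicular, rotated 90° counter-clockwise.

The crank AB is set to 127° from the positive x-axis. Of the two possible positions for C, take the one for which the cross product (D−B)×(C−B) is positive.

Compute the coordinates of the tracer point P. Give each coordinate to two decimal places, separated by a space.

A=(0,0), D=(12.00,0)
B = A + 3.00·(cos127°, sin127°) = (-1.8054, 2.3959)
|BD| = 14.0118
circle(B,10.00) ∩ circle(D,10.00): a=7.0059, h=7.1356
  candidates: C₊=(6.3174,8.2285) cross=99.983; C₋=(3.8771,-5.8326) cross=-99.983
  mode + wants cross > 0 → take C=(6.3174,8.2285) (cross=99.983)
ex = (C−B)/|BC| = (0.8123,0.5833); ey = (-0.5833,0.8123)
P = B + 1.34·ex + 1.81·ey = (-1.7727,4.6477)

-1.77 4.65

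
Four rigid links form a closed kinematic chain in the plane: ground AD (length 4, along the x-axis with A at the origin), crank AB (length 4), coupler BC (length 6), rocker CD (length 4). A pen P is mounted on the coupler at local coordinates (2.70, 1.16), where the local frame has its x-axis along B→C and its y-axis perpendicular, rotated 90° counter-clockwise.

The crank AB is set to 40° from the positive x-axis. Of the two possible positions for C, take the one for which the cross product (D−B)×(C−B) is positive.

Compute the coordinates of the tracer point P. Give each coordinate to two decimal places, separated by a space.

5.92 1.88

A=(0,0), D=(4.00,0)
B = A + 4.00·(cos40°, sin40°) = (3.0642, 2.5712)
|BD| = 2.7362
circle(B,6.00) ∩ circle(D,4.00): a=5.0228, h=3.2819
  candidates: C₊=(7.8661,-1.0263) cross=8.980; C₋=(1.6981,-3.2713) cross=-8.980
  mode + wants cross > 0 → take C=(7.8661,-1.0263) (cross=8.980)
ex = (C−B)/|BC| = (0.8003,-0.5996); ey = (0.5996,0.8003)
P = B + 2.70·ex + 1.16·ey = (5.9205,1.8807)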